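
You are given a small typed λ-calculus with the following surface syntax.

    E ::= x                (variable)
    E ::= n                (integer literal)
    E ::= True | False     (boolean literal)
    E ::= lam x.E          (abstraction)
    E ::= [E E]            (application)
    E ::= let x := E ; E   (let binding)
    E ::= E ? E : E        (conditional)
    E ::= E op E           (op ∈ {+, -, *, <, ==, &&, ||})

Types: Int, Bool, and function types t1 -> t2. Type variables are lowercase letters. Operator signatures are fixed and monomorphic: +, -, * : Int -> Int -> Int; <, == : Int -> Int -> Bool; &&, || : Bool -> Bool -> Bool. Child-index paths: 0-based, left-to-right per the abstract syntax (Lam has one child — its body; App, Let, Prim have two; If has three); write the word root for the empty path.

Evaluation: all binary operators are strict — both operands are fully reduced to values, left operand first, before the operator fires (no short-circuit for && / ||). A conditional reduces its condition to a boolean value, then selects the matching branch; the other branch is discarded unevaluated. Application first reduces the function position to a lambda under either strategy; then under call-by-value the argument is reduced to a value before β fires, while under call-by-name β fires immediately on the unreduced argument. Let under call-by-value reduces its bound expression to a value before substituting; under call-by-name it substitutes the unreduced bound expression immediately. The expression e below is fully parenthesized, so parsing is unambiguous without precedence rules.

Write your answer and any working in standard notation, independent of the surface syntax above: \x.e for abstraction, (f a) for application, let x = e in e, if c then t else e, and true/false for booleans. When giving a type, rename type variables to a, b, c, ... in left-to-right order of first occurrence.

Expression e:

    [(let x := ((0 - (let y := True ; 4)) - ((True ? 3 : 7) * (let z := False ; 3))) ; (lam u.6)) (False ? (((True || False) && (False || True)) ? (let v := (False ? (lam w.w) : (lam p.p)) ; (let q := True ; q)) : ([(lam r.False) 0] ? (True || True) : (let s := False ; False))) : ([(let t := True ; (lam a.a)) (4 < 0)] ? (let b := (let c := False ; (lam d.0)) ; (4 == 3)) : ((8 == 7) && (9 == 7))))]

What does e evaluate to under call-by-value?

Answer: 6

Trace:
step 0: ((let x = ((0 - (let y = true in 4)) - ((if true then 3 else 7) * (let z = false in 3))) in (\u.6)) (if false then (if ((true || false) && (false || true)) then (let v = (if false then (\w.w) else (\p.p)) in (let q = true in q)) else (if ((\r.false) 0) then (true || true) else (let s = false in false))) else (if ((let t = true in (\a.a)) (4 < 0)) then (let b = (let c = false in (\d.0)) in (4 == 3)) else ((8 == 7) && (9 == 7)))))
step 1: [let@0.0.0.1] ((let x = ((0 - 4) - ((if true then 3 else 7) * (let z = false in 3))) in (\u.6)) (if false then (if ((true || false) && (false || true)) then (let v = (if false then (\w.w) else (\p.p)) in (let q = true in q)) else (if ((\r.false) 0) then (true || true) else (let s = false in false))) else (if ((let t = true in (\a.a)) (4 < 0)) then (let b = (let c = false in (\d.0)) in (4 == 3)) else ((8 == 7) && (9 == 7)))))
step 2: [delta@0.0.0] ((let x = (-4 - ((if true then 3 else 7) * (let z = false in 3))) in (\u.6)) (if false then (if ((true || false) && (false || true)) then (let v = (if false then (\w.w) else (\p.p)) in (let q = true in q)) else (if ((\r.false) 0) then (true || true) else (let s = false in false))) else (if ((let t = true in (\a.a)) (4 < 0)) then (let b = (let c = false in (\d.0)) in (4 == 3)) else ((8 == 7) && (9 == 7)))))
step 3: [if@0.0.1.0] ((let x = (-4 - (3 * (let z = false in 3))) in (\u.6)) (if false then (if ((true || false) && (false || true)) then (let v = (if false then (\w.w) else (\p.p)) in (let q = true in q)) else (if ((\r.false) 0) then (true || true) else (let s = false in false))) else (if ((let t = true in (\a.a)) (4 < 0)) then (let b = (let c = false in (\d.0)) in (4 == 3)) else ((8 == 7) && (9 == 7)))))
step 4: [let@0.0.1.1] ((let x = (-4 - (3 * 3)) in (\u.6)) (if false then (if ((true || false) && (false || true)) then (let v = (if false then (\w.w) else (\p.p)) in (let q = true in q)) else (if ((\r.false) 0) then (true || true) else (let s = false in false))) else (if ((let t = true in (\a.a)) (4 < 0)) then (let b = (let c = false in (\d.0)) in (4 == 3)) else ((8 == 7) && (9 == 7)))))
step 5: [delta@0.0.1] ((let x = (-4 - 9) in (\u.6)) (if false then (if ((true || false) && (false || true)) then (let v = (if false then (\w.w) else (\p.p)) in (let q = true in q)) else (if ((\r.false) 0) then (true || true) else (let s = false in false))) else (if ((let t = true in (\a.a)) (4 < 0)) then (let b = (let c = false in (\d.0)) in (4 == 3)) else ((8 == 7) && (9 == 7)))))
step 6: [delta@0.0] ((let x = -13 in (\u.6)) (if false then (if ((true || false) && (false || true)) then (let v = (if false then (\w.w) else (\p.p)) in (let q = true in q)) else (if ((\r.false) 0) then (true || true) else (let s = false in false))) else (if ((let t = true in (\a.a)) (4 < 0)) then (let b = (let c = false in (\d.0)) in (4 == 3)) else ((8 == 7) && (9 == 7)))))
step 7: [let@0] ((\u.6) (if false then (if ((true || false) && (false || true)) then (let v = (if false then (\w.w) else (\p.p)) in (let q = true in q)) else (if ((\r.false) 0) then (true || true) else (let s = false in false))) else (if ((let t = true in (\a.a)) (4 < 0)) then (let b = (let c = false in (\d.0)) in (4 == 3)) else ((8 == 7) && (9 == 7)))))
step 8: [if@1] ((\u.6) (if ((let t = true in (\a.a)) (4 < 0)) then (let b = (let c = false in (\d.0)) in (4 == 3)) else ((8 == 7) && (9 == 7))))
step 9: [let@1.0.0] ((\u.6) (if ((\a.a) (4 < 0)) then (let b = (let c = false in (\d.0)) in (4 == 3)) else ((8 == 7) && (9 == 7))))
step 10: [delta@1.0.1] ((\u.6) (if ((\a.a) false) then (let b = (let c = false in (\d.0)) in (4 == 3)) else ((8 == 7) && (9 == 7))))
step 11: [beta@1.0] ((\u.6) (if false then (let b = (let c = false in (\d.0)) in (4 == 3)) else ((8 == 7) && (9 == 7))))
step 12: [if@1] ((\u.6) ((8 == 7) && (9 == 7)))
step 13: [delta@1.0] ((\u.6) (false && (9 == 7)))
step 14: [delta@1.1] ((\u.6) (false && false))
step 15: [delta@1] ((\u.6) false)
step 16: [beta@root] 6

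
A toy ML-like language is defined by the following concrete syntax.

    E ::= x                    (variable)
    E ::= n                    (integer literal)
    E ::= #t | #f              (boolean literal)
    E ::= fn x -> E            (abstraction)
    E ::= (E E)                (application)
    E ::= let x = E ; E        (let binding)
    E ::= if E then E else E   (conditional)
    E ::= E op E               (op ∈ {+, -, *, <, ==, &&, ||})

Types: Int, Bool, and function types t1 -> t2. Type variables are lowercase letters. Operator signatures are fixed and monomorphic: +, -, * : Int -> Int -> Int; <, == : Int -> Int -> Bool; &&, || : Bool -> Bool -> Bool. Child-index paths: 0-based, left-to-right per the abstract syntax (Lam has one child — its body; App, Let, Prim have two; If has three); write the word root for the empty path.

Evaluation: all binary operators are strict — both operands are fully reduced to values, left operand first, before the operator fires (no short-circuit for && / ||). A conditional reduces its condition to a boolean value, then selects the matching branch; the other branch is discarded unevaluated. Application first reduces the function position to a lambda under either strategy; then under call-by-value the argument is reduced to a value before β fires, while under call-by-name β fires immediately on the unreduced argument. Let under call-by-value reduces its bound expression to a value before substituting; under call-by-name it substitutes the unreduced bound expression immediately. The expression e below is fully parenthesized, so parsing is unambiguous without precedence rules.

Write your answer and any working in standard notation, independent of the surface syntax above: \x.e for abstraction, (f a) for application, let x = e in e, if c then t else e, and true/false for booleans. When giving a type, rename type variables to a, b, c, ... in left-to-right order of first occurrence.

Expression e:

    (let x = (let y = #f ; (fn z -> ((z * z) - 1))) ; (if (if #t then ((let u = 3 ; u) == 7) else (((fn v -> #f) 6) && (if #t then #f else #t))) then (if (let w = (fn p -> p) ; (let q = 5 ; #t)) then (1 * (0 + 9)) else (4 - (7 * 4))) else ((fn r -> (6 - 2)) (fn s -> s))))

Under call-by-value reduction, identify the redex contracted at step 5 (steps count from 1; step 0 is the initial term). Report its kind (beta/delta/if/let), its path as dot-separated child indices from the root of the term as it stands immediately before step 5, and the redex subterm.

Working:
step 0: (let x = (let y = false in (\z.((z * z) - 1))) in (if (if true then ((let u = 3 in u) == 7) else (((\v.false) 6) && (if true then false else true))) then (if (let w = (\p.p) in (let q = 5 in true)) then (1 * (0 + 9)) else (4 - (7 * 4))) else ((\r.(6 - 2)) (\s.s))))
step 1: [let@0] (let x = (\z.((z * z) - 1)) in (if (if true then ((let u = 3 in u) == 7) else (((\v.false) 6) && (if true then false else true))) then (if (let w = (\p.p) in (let q = 5 in true)) then (1 * (0 + 9)) else (4 - (7 * 4))) else ((\r.(6 - 2)) (\s.s))))
step 2: [let@root] (if (if true then ((let u = 3 in u) == 7) else (((\v.false) 6) && (if true then false else true))) then (if (let w = (\p.p) in (let q = 5 in true)) then (1 * (0 + 9)) else (4 - (7 * 4))) else ((\r.(6 - 2)) (\s.s)))
step 3: [if@0] (if ((let u = 3 in u) == 7) then (if (let w = (\p.p) in (let q = 5 in true)) then (1 * (0 + 9)) else (4 - (7 * 4))) else ((\r.(6 - 2)) (\s.s)))
step 4: [let@0.0] (if (3 == 7) then (if (let w = (\p.p) in (let q = 5 in true)) then (1 * (0 + 9)) else (4 - (7 * 4))) else ((\r.(6 - 2)) (\s.s)))
step 5: [delta@0] (if false then (if (let w = (\p.p) in (let q = 5 in true)) then (1 * (0 + 9)) else (4 - (7 * 4))) else ((\r.(6 - 2)) (\s.s)))

Answer: delta at 0 : (3 == 7)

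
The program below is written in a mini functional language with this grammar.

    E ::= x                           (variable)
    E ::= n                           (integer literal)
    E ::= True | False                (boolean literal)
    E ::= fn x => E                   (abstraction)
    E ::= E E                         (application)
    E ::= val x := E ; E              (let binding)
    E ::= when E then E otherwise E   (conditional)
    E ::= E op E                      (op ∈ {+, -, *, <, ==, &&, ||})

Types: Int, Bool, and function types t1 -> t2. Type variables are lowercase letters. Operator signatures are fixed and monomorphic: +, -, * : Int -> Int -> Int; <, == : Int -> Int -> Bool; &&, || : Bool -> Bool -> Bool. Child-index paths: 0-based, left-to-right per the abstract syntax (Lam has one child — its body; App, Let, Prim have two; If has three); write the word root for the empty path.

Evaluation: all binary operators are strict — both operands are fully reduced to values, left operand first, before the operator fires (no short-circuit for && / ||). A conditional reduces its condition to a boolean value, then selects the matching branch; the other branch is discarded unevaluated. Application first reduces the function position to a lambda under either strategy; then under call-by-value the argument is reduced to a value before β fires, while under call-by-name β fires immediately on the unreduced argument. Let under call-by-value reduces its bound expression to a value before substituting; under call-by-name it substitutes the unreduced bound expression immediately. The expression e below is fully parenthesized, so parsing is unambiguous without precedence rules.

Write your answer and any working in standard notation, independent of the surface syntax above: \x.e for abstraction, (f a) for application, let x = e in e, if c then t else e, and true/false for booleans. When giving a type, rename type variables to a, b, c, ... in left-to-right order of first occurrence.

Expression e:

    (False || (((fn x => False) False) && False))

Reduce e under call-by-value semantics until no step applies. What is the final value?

Derivation:
step 0: (false || (((\x.false) false) && false))
step 1: [beta@1.0] (false || (false && false))
step 2: [delta@1] (false || false)
step 3: [delta@root] false

Answer: false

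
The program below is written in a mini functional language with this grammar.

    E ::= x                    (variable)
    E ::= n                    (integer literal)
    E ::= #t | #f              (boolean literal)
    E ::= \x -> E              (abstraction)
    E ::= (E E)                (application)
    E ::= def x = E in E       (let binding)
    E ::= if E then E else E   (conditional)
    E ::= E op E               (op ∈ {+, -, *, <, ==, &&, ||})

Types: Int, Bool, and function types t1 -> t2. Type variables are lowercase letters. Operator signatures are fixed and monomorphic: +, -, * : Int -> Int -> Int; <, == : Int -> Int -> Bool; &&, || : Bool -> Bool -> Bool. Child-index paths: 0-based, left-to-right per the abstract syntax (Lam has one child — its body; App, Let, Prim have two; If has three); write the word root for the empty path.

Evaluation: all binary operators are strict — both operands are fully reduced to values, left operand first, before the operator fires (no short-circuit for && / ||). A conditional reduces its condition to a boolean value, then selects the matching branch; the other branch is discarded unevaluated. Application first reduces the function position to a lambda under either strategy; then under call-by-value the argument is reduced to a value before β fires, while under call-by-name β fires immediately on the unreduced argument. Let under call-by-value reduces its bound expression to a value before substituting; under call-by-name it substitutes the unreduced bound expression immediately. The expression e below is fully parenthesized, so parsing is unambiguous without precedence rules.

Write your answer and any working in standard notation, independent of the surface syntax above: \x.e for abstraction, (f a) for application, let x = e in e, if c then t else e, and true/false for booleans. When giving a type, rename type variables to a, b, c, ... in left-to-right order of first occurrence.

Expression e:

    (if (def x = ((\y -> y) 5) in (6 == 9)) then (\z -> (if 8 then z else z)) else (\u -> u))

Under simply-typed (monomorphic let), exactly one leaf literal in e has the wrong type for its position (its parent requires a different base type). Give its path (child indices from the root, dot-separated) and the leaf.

Trace:
y : a
\y._ : a -> a
  unify a -> a ~ Int -> b
  unify a ~ Int
  unify Int ~ b
_ _ : Int
let x : Int
  unify Int ~ Int
  unify Int ~ Int
  unify Bool ~ Bool
  unify Int ~ Bool
  FAIL: mismatch Int ~ Bool

Answer: 1.0.0 : 8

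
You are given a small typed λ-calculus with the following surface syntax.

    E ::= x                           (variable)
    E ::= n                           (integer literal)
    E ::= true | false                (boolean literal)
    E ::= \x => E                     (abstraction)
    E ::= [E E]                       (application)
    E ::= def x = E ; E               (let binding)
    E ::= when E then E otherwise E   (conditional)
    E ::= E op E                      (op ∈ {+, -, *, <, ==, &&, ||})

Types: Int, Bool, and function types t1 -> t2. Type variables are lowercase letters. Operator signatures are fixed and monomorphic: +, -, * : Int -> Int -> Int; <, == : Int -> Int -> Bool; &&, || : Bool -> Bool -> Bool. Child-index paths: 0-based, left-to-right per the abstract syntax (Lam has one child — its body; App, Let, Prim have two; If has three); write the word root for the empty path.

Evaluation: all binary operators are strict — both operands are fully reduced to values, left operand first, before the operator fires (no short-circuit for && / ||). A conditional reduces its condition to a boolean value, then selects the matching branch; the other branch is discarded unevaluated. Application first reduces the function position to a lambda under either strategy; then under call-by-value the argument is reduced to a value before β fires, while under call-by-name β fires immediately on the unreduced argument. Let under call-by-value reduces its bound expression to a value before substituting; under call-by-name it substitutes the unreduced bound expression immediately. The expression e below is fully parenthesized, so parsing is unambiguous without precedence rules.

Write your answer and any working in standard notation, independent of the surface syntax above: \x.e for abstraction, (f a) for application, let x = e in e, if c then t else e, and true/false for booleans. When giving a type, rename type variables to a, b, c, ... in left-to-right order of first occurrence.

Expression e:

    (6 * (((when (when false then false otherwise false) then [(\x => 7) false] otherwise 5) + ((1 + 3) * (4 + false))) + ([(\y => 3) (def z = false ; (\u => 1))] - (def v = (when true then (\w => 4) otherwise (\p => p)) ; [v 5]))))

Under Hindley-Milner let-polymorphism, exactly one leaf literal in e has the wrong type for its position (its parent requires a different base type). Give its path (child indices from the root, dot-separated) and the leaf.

Answer: 1.0.1.1.1 : false

Working:
  unify Int ~ Int
  unify Bool ~ Bool
  unify Bool ~ Bool
  unify Bool ~ Bool
\x._ : a -> Int
  unify a -> Int ~ Bool -> b
  unify a ~ Bool
  unify Int ~ b
_ _ : Int
  unify Int ~ Int
  unify Int ~ Int
  unify Int ~ Int
  unify Int ~ Int
  unify Int ~ Int
  unify Int ~ Int
  unify Bool ~ Int
  FAIL: mismatch Bool ~ Int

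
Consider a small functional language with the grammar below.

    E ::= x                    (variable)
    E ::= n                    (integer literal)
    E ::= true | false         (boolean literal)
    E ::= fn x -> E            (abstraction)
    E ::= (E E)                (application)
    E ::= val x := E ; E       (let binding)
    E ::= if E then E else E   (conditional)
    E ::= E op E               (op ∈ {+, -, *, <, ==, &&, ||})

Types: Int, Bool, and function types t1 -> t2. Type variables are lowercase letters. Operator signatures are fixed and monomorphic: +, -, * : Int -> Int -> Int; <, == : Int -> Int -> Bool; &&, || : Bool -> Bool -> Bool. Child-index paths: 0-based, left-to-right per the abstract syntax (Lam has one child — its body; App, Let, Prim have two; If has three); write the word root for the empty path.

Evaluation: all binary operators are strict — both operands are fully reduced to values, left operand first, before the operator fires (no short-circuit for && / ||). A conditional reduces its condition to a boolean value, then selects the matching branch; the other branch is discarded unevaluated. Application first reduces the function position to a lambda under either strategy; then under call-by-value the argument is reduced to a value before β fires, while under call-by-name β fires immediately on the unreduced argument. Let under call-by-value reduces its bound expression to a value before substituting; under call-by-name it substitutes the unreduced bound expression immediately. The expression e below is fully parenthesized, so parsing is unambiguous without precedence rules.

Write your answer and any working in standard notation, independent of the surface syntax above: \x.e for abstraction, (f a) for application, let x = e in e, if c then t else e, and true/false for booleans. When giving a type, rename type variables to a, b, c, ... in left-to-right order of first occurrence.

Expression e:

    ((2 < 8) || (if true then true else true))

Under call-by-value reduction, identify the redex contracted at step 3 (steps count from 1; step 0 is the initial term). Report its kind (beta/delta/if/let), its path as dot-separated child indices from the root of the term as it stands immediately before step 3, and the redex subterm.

Answer: delta at root : (true || true)

Derivation:
step 0: ((2 < 8) || (if true then true else true))
step 1: [delta@0] (true || (if true then true else true))
step 2: [if@1] (true || true)
step 3: [delta@root] true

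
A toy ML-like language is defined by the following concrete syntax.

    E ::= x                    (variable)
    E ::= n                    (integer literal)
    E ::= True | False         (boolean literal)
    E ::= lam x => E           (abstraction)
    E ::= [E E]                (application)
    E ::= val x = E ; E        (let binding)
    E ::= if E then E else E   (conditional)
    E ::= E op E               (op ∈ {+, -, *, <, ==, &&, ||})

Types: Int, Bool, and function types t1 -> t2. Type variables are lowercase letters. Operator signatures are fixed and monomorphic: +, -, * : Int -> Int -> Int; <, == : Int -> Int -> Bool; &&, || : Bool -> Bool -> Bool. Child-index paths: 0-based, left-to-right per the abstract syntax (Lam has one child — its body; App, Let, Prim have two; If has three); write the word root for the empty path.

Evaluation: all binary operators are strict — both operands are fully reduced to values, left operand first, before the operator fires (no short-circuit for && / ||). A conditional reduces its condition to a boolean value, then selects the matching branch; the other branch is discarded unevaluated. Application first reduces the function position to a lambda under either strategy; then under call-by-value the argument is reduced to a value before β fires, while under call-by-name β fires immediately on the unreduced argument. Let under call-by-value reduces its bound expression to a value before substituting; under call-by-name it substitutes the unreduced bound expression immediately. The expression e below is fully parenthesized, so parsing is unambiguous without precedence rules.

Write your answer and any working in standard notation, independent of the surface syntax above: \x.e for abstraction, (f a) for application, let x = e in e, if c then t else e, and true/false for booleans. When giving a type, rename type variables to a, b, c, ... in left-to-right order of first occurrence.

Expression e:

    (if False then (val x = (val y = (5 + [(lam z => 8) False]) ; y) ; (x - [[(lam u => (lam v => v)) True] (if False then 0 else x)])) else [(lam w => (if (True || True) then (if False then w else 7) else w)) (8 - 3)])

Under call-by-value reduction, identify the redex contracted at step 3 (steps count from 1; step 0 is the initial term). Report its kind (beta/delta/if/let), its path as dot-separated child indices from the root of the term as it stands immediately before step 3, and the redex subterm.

Derivation:
step 0: (if false then (let x = (let y = (5 + ((\z.8) false)) in y) in (x - (((\u.(\v.v)) true) (if false then 0 else x)))) else ((\w.(if (true || true) then (if false then w else 7) else w)) (8 - 3)))
step 1: [if@root] ((\w.(if (true || true) then (if false then w else 7) else w)) (8 - 3))
step 2: [delta@1] ((\w.(if (true || true) then (if false then w else 7) else w)) 5)
step 3: [beta@root] (if (true || true) then (if false then 5 else 7) else 5)

Answer: beta at root : ((\w.(if (true || true) then (if false then w else 7) else w)) 5)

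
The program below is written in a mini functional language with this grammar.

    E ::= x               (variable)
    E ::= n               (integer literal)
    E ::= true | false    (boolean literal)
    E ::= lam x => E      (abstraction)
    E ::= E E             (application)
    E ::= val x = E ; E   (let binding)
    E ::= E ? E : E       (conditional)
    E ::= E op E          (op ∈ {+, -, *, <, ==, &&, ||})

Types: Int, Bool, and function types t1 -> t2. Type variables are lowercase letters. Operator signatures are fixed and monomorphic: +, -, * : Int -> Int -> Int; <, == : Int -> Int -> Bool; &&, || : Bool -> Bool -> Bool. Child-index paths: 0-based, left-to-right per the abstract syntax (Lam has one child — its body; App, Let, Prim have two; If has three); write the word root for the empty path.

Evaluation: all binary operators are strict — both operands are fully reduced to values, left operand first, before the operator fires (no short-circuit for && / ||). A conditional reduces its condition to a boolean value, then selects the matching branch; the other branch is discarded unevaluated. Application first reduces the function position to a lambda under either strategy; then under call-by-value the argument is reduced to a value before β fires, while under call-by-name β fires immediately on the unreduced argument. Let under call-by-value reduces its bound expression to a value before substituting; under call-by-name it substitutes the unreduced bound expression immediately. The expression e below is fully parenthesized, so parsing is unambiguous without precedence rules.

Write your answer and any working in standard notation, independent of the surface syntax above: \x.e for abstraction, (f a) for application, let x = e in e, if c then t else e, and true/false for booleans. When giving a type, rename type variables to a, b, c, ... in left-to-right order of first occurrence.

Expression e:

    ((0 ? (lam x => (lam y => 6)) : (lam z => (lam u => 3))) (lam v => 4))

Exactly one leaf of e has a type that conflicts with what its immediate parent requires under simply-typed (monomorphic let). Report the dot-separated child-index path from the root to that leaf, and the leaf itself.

Answer: 0.0 : 0

Trace:
  unify Int ~ Bool
  FAIL: mismatch Int ~ Bool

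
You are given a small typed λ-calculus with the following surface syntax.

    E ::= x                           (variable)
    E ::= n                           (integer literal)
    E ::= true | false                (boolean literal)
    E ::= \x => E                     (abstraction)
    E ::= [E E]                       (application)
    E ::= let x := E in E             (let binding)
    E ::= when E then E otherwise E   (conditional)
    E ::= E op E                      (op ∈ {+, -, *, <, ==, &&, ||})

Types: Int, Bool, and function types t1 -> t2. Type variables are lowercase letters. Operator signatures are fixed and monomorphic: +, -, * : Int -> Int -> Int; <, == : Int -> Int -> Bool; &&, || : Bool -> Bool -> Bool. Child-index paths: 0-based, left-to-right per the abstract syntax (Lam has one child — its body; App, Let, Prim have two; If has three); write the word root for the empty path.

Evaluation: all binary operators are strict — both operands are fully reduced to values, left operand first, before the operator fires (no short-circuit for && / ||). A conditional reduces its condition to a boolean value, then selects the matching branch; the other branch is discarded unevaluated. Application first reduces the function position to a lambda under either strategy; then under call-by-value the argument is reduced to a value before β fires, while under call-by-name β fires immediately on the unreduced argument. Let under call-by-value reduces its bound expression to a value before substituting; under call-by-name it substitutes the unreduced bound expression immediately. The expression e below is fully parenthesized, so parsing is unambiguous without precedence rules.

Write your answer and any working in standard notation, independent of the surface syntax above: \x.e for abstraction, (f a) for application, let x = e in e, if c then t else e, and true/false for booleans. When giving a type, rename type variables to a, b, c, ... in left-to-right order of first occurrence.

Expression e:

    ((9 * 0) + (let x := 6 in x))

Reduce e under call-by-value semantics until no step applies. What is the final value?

Answer: 6

Derivation:
step 0: ((9 * 0) + (let x = 6 in x))
step 1: [delta@0] (0 + (let x = 6 in x))
step 2: [let@1] (0 + 6)
step 3: [delta@root] 6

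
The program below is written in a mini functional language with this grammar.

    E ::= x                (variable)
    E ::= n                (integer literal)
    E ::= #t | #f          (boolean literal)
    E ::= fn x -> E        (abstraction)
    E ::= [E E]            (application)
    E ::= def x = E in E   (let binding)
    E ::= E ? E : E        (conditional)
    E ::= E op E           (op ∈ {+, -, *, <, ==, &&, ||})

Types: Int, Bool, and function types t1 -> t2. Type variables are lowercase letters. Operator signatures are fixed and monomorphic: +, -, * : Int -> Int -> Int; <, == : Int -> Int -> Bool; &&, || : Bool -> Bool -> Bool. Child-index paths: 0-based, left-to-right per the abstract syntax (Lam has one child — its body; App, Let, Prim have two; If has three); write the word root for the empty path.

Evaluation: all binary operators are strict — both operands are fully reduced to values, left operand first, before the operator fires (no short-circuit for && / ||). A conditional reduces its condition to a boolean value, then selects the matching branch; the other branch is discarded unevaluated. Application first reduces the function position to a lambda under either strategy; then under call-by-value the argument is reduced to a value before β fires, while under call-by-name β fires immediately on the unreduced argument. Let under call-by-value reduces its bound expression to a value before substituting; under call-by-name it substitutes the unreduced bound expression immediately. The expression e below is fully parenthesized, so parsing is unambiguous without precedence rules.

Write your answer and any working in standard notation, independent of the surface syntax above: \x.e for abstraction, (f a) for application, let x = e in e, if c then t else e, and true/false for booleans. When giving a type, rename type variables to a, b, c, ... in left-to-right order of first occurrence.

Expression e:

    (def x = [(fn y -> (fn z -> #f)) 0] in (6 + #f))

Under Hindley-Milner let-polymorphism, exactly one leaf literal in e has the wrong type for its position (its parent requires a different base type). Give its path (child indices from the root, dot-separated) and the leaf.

Trace:
\z._ : b -> Bool
\y._ : a -> b -> Bool
  unify a -> b -> Bool ~ Int -> c
  unify a ~ Int
  unify b -> Bool ~ c
_ _ : b -> Bool
let x : forall. b -> Bool
  unify Int ~ Int
  unify Bool ~ Int
  FAIL: mismatch Bool ~ Int

Answer: 1.1 : false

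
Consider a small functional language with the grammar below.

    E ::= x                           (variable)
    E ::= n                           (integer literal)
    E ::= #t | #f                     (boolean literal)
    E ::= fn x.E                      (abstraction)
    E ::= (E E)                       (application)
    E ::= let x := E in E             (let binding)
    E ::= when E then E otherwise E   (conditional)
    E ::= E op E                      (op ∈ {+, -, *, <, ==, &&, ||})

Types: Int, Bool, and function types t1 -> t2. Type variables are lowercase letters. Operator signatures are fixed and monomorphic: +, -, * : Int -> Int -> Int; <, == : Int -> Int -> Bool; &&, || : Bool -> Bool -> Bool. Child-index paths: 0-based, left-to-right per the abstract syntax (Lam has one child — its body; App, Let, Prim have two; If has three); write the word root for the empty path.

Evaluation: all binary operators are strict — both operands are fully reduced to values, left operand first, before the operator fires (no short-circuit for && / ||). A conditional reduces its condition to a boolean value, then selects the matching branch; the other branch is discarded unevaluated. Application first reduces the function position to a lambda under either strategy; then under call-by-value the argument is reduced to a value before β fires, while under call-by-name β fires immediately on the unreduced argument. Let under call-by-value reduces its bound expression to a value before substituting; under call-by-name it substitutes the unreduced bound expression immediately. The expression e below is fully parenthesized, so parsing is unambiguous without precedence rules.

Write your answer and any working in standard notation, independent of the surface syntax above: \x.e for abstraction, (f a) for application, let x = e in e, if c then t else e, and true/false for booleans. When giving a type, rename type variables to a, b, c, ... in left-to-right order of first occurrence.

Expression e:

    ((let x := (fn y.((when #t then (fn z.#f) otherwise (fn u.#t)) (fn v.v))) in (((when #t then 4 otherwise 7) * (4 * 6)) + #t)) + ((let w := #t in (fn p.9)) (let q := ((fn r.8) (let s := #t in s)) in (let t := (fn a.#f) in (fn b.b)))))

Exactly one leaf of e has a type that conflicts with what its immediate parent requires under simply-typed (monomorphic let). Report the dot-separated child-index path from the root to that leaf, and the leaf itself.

Answer: 0.1.1 : true

Working:
  unify Bool ~ Bool
\z._ : b -> Bool
\u._ : c -> Bool
  unify b -> Bool ~ c -> Bool
  unify b ~ c
  unify Bool ~ Bool
v : d
\v._ : d -> d
  unify c -> Bool ~ (d -> d) -> e
  unify c ~ d -> d
  unify Bool ~ e
_ _ : Bool
\y._ : a -> Bool
let x : a -> Bool
  unify Bool ~ Bool
  unify Int ~ Int
  unify Int ~ Int
  unify Int ~ Int
  unify Int ~ Int
  unify Int ~ Int
  unify Int ~ Int
  unify Bool ~ Int
  FAIL: mismatch Bool ~ Int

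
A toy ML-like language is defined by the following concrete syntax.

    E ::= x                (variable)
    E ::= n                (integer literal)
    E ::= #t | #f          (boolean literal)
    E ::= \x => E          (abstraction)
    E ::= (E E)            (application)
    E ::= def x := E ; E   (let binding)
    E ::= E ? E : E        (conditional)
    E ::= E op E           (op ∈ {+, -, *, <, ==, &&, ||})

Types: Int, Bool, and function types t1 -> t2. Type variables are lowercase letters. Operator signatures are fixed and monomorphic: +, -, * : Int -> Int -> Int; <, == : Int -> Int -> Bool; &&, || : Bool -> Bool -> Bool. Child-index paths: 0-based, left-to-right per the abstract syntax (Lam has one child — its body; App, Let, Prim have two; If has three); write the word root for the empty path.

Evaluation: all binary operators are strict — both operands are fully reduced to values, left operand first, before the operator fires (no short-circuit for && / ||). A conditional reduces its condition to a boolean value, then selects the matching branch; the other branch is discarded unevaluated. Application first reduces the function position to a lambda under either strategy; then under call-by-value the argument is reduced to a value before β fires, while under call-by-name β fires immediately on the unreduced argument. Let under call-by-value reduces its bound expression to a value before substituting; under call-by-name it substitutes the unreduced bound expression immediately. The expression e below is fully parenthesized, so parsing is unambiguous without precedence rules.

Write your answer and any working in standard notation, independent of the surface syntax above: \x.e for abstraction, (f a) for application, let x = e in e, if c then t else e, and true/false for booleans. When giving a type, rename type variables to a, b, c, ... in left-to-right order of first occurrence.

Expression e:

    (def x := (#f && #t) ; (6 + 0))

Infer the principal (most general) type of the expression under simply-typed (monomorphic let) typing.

Answer: Int

Derivation:
  unify Bool ~ Bool
  unify Bool ~ Bool
let x : Bool
  unify Int ~ Int
  unify Int ~ Int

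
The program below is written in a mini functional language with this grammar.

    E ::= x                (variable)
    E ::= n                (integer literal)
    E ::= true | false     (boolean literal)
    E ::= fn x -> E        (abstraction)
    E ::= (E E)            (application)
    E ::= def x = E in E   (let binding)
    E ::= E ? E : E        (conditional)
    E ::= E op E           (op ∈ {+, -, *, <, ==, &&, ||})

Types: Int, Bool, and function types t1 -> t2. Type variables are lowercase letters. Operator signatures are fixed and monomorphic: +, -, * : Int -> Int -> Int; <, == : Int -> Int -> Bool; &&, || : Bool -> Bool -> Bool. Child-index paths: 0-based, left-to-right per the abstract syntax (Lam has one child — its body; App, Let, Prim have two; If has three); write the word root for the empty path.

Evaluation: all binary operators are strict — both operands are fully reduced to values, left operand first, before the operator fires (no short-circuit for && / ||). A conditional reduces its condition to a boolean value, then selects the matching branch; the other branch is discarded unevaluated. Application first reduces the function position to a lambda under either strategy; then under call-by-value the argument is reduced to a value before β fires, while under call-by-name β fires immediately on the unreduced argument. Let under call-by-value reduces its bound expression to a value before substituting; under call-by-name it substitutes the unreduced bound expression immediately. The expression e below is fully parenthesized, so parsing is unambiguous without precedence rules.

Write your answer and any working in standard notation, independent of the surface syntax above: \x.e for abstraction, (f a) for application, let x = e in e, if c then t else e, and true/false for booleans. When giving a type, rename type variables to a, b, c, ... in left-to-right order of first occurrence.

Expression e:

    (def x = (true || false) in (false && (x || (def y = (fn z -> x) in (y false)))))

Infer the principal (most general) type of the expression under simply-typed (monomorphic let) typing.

Answer: Bool

Derivation:
  unify Bool ~ Bool
  unify Bool ~ Bool
let x : Bool
  unify Bool ~ Bool
x : Bool
  unify Bool ~ Bool
x : Bool
\z._ : a -> Bool
let y : a -> Bool
y : a -> Bool
  unify a -> Bool ~ Bool -> b
  unify a ~ Bool
  unify Bool ~ b
_ _ : Bool
  unify Bool ~ Bool
  unify Bool ~ Bool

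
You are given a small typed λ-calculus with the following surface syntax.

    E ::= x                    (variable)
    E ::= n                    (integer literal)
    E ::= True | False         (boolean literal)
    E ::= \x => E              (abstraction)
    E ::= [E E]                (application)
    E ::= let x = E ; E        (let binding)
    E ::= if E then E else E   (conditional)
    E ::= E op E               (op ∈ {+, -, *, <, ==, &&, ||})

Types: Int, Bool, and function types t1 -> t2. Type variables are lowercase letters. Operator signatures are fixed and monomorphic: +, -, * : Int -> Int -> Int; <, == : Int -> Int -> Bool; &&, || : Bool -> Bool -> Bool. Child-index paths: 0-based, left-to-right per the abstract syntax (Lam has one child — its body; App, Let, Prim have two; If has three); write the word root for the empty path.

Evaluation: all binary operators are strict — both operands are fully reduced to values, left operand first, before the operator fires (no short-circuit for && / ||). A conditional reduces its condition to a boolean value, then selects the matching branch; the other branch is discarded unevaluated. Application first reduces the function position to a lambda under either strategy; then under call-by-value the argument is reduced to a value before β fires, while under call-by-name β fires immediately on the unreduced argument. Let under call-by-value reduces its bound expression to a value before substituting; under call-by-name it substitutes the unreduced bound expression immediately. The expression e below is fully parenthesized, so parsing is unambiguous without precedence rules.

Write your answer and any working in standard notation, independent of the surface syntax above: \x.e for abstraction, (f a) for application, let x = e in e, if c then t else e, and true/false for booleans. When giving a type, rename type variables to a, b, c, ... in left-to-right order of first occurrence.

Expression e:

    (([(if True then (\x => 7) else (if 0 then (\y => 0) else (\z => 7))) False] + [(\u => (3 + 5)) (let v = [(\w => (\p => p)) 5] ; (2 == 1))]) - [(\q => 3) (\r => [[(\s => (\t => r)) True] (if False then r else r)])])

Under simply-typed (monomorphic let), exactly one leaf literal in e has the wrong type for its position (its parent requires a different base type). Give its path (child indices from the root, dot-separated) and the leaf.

Answer: 0.0.0.2.0 : 0

Trace:
  unify Bool ~ Bool
\x._ : a -> Int
  unify Int ~ Bool
  FAIL: mismatch Int ~ Bool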